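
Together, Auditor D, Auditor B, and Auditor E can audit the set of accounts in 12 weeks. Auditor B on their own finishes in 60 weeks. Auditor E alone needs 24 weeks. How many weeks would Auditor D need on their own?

Combined rate is 1/12 per week.
Known contribution: 1/60 + 1/24 = (2 + 5)/120 = 7/120 per week.
So Auditor D's rate is 1/12 − 7/120 = 1/40, meaning 40 weeks alone.

40 weeks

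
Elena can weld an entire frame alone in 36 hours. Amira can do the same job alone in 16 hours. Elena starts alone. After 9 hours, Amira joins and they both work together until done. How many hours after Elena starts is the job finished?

In the first 9 hours Elena alone does 9/36 = 1/4 of the job, leaving 3/4.
Once everyone is working, combined rate: 1/36 + 1/16 = (4 + 9)/144 = 13/144 per hour.
Remaining 3/4 at 13/144 per hour takes 108/13 hours.
Total from the start = 9 + 108/13 = 225/13 hours.

225/13 hours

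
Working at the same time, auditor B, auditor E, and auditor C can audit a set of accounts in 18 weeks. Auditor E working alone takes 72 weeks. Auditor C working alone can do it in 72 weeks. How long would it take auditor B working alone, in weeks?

36 weeks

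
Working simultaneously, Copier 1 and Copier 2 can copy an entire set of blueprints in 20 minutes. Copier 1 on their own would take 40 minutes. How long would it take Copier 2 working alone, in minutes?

Combined rate is 1/20 per minute.
Known contribution: 1/40 per minute.
So Copier 2's rate is 1/20 − 1/40 = 1/40, meaning 40 minutes alone.

40 minutes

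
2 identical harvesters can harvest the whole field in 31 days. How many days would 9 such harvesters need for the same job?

Total work is 2·31 = 62 harvester-days.
With 9 harvesters: 62/9 days.

62/9 days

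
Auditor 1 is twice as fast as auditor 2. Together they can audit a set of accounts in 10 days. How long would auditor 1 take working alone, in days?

15 days

Let auditor 2's rate be r; then auditor 1's rate is 2r, so together (2 + 1)r = 3r = 1/10.
Thus r = 1/30 per day.
Auditor 2 alone: 30 days; auditor 1 alone: 15 days.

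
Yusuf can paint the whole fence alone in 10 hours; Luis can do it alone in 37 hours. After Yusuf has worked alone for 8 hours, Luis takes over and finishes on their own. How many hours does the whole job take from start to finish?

77/5 hours

In 8 hours Yusuf does 8/10 = 4/5 of the job, leaving 1/5.
Luis works at 1/37 per hour, so finishing takes 1/5 ÷ 1/37 = 37/5 hours.
Total time = 8 + 37/5 = 77/5 hours.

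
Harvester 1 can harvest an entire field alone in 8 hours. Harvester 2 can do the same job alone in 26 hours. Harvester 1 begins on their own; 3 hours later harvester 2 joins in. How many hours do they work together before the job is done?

In the first 3 hours harvester 1 alone does 3/8 of the job, leaving 5/8.
Once everyone is working, combined rate: 1/8 + 1/26 = (13 + 4)/104 = 17/104 per hour.
Remaining 5/8 at 17/104 per hour takes 65/17 hours.

65/17 hours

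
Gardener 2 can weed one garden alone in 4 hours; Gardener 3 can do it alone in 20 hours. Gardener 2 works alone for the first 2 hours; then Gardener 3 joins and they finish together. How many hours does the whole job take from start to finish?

11/3 hours

In 2 hours Gardener 2 does 2/4 = 1/2 of the job, leaving 1/2.
Gardener 2 and Gardener 3 together work at 3/10 per hour, so finishing takes 1/2 ÷ 3/10 = 5/3 hours.
Total time = 2 + 5/3 = 11/3 hours.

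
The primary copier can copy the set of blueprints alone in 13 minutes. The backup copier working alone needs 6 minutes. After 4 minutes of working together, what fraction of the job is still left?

Combined rate: 1/13 + 1/6 = (6 + 13)/78 = 19/78 per minute.
In 4 minutes they complete 4·19/78 = 38/39 of the job.
So 1/39 remains.

1/39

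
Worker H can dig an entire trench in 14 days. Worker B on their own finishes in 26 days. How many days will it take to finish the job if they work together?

91/10 days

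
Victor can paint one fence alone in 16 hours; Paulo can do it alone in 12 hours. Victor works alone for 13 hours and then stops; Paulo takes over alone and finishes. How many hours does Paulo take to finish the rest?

9/4 hours

In 13 hours Victor does 13/16 of the job, leaving 3/16.
Paulo works at 1/12 per hour, so finishing takes 3/16 ÷ 1/12 = 9/4 hours.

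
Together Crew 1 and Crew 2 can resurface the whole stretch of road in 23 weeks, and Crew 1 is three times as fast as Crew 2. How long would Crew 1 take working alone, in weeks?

Let Crew 2's rate be r; then Crew 1's rate is 3r, so together (3 + 1)r = 4r = 1/23.
Thus r = 1/92 per week.
Crew 2 alone: 92 weeks; Crew 1 alone: 92/3 weeks.

92/3 weeks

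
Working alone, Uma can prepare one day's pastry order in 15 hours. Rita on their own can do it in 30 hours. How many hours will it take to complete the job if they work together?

Combined rate: 1/15 + 1/30 = (2 + 1)/30 = 3/30 = 1/10 per hour.
Time = 1 ÷ (1/10) = 10 hours.

10 hours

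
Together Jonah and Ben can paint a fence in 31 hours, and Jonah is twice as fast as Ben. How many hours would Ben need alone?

Let Ben's rate be r; then Jonah's rate is 2r, so together (2 + 1)r = 3r = 1/31.
Thus r = 1/93 per hour.
Ben alone: 93 hours; Jonah alone: 93/2 hours.

93 hours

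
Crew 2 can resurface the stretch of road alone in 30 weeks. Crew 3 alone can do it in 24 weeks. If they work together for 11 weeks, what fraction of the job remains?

7/40

Combined rate: 1/30 + 1/24 = (4 + 5)/120 = 9/120 = 3/40 per week.
In 11 weeks they complete 11·3/40 = 33/40 of the job.
So 7/40 remains.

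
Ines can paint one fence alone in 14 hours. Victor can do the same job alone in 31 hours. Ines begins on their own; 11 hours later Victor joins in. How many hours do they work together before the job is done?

31/15 hours

In the first 11 hours Ines alone does 11/14 of the job, leaving 3/14.
Once everyone is working, combined rate: 1/14 + 1/31 = (31 + 14)/434 = 45/434 per hour.
Remaining 3/14 at 45/434 per hour takes 31/15 hours.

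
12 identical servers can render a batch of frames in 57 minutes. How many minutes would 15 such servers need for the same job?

228/5 minutes

Total work is 12·57 = 684 server-minutes.
With 15 servers: 684/15 = 228/5 minutes.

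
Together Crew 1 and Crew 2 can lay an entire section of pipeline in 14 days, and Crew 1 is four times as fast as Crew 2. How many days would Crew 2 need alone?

70 days

Let Crew 2's rate be r; then Crew 1's rate is 4r, so together (4 + 1)r = 5r = 1/14.
Thus r = 1/70 per day.
Crew 2 alone: 70 days; Crew 1 alone: 35/2 days.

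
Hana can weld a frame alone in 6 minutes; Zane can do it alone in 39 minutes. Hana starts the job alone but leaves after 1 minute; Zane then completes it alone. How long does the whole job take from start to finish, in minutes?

67/2 minutes

In 1 minute Hana does 1/6 of the job, leaving 5/6.
Zane works at 1/39 per minute, so finishing takes 5/6 ÷ 1/39 = 65/2 minutes.
Total time = 1 + 65/2 = 67/2 minutes.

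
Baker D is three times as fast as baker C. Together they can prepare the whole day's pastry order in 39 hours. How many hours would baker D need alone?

52 hours

Let baker C's rate be r; then baker D's rate is 3r, so together (3 + 1)r = 4r = 1/39.
Thus r = 1/156 per hour.
Baker C alone: 156 hours; baker D alone: 52 hours.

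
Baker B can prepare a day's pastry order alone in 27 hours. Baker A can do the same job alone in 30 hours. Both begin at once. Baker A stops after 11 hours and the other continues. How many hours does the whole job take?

In the first 11 hours the combined rate is 19/270, so 209/270 of the job is done, leaving 61/270.
After baker A leaves the rate is 1/27 per hour; the remaining 61/270 takes 61/10 hours.
Total = 11 + 61/10 = 171/10 hours.

171/10 hours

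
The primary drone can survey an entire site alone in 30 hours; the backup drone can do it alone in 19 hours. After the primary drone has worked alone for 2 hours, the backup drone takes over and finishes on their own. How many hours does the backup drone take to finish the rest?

266/15 hours

In 2 hours the primary drone does 2/30 = 1/15 of the job, leaving 14/15.
The backup drone works at 1/19 per hour, so finishing takes 14/15 ÷ 1/19 = 266/15 hours.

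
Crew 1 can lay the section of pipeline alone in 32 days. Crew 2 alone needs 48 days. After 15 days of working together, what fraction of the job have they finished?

25/32

Combined rate: 1/32 + 1/48 = (3 + 2)/96 = 5/96 per day.
In 15 days they complete 15·5/96 = 25/32 of the job.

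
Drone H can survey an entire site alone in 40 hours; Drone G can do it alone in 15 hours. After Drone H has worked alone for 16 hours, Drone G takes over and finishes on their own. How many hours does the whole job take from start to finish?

In 16 hours Drone H does 16/40 = 2/5 of the job, leaving 3/5.
Drone G works at 1/15 per hour, so finishing takes 3/5 ÷ 1/15 = 9 hours.
Total time = 16 + 9 = 25 hours.

25 hours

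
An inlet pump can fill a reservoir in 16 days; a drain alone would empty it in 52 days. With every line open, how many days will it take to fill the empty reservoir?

Net rate = 1/16 − 1/52 = (13 − 4)/208 = 9/208 per day.
Filling time = 1 ÷ (9/208) = 208/9 days.

208/9 days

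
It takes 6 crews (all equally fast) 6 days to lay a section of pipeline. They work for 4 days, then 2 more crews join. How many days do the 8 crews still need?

3/2 days

One crew does 1/36 of the job per day.
After 4 days with 6 crews, 2/3 is done (1/3 left).
With 8 crews the rate is 8/36 = 2/9, so the rest takes 1/3 ÷ 2/9 = 3/2 days.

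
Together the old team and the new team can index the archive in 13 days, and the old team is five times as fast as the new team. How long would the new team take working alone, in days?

Let the new team's rate be r; then the old team's rate is 5r, so together (5 + 1)r = 6r = 1/13.
Thus r = 1/78 per day.
The new team alone: 78 days; the old team alone: 78/5 days.

78 days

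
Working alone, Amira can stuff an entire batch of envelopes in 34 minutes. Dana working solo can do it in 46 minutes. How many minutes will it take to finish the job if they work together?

With two workers the combined time is the product over the sum: 34·46/(34+46) = 1564/80 = 391/20 minutes.

391/20 minutes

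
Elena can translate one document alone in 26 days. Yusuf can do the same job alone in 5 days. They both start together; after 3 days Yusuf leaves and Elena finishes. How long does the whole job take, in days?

52/5 days

In the first 3 days the combined rate is 31/130, so 93/130 of the job is done, leaving 37/130.
After Yusuf leaves the rate is 1/26 per day; the remaining 37/130 takes 37/5 days.
Total = 3 + 37/5 = 52/5 days.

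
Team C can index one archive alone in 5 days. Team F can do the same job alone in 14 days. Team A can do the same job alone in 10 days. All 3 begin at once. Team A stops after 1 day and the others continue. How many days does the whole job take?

In the first 1 day the combined rate is 13/35, so 13/35 of the job is done, leaving 22/35.
After Team A leaves the rate is 19/70 per day; the remaining 22/35 takes 44/19 days.
Total = 1 + 44/19 = 63/19 days.

63/19 days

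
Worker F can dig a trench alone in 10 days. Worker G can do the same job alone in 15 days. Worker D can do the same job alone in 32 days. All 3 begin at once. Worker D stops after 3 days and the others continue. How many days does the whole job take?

87/16 days

In the first 3 days the combined rate is 19/96, so 19/32 of the job is done, leaving 13/32.
After Worker D leaves the rate is 1/6 per day; the remaining 13/32 takes 39/16 days.
Total = 3 + 39/16 = 87/16 days.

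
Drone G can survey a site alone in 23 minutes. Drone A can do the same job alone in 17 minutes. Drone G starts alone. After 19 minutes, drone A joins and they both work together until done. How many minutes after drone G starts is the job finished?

In the first 19 minutes drone G alone does 19/23 of the job, leaving 4/23.
Once everyone is working, combined rate: 1/23 + 1/17 = (17 + 23)/391 = 40/391 per minute.
Remaining 4/23 at 40/391 per minute takes 17/10 minutes.
Total from the start = 19 + 17/10 = 207/10 minutes.

207/10 minutes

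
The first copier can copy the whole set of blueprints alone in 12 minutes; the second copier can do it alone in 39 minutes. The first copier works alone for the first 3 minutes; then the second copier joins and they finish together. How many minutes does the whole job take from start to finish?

168/17 minutes

In 3 minutes the first copier does 3/12 = 1/4 of the job, leaving 3/4.
The first copier and the second copier together work at 17/156 per minute, so finishing takes 3/4 ÷ 17/156 = 117/17 minutes.
Total time = 3 + 117/17 = 168/17 minutes.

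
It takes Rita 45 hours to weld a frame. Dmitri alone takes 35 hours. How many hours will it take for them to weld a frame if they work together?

Combined rate: 1/45 + 1/35 = (7 + 9)/315 = 16/315 per hour.
Time = 1 ÷ (16/315) = 315/16 hours.

315/16 hours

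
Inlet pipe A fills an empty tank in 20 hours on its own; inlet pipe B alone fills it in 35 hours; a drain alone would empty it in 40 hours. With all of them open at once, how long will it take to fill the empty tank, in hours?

Net rate = 1/20 + 1/35 − 1/40 = (14 + 8 − 7)/280 = 15/280 = 3/56 per hour.
Filling time = 1 ÷ (3/56) = 56/3 hours.

56/3 hours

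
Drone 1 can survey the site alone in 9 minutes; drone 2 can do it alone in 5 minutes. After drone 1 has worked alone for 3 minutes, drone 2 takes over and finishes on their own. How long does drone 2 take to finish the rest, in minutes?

In 3 minutes drone 1 does 3/9 = 1/3 of the job, leaving 2/3.
Drone 2 works at 1/5 per minute, so finishing takes 2/3 ÷ 1/5 = 10/3 minutes.

10/3 minutes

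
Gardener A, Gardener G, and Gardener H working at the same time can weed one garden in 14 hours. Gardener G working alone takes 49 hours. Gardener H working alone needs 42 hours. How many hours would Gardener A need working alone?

147/4 hours

Combined rate is 1/14 per hour.
Known contribution: 1/49 + 1/42 = (6 + 7)/294 = 13/294 per hour.
So Gardener A's rate is 1/14 − 13/294 = 4/147, meaning 147/4 hours alone.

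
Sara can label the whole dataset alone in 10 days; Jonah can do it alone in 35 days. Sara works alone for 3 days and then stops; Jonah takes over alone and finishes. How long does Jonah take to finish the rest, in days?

49/2 days

In 3 days Sara does 3/10 of the job, leaving 7/10.
Jonah works at 1/35 per day, so finishing takes 7/10 ÷ 1/35 = 49/2 days.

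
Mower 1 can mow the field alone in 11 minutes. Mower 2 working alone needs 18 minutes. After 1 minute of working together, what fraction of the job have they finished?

29/198

Combined rate: 1/11 + 1/18 = (18 + 11)/198 = 29/198 per minute.
In 1 minute they complete 1·29/198 = 29/198 of the job.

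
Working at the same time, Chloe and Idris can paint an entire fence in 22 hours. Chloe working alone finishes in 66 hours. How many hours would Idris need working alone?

Combined rate is 1/22 per hour.
Known contribution: 1/66 per hour.
So Idris's rate is 1/22 − 1/66 = 1/33, meaning 33 hours alone.

33 hours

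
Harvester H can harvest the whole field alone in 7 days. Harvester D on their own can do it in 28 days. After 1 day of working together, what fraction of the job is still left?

23/28

Combined rate: 1/7 + 1/28 = (4 + 1)/28 = 5/28 per day.
In 1 day they complete 1·5/28 = 5/28 of the job.
So 23/28 remains.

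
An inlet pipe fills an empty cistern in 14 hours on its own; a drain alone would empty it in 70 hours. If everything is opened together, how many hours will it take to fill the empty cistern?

35/2 hours

Net rate = 1/14 − 1/70 = (5 − 1)/70 = 4/70 = 2/35 per hour.
Filling time = 1 ÷ (2/35) = 35/2 hours.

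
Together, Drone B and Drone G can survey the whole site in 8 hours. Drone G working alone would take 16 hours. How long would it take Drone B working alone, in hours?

Combined rate is 1/8 per hour.
Known contribution: 1/16 per hour.
So Drone B's rate is 1/8 − 1/16 = 1/16, meaning 16 hours alone.

16 hours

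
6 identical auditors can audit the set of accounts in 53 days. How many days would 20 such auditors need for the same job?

Total work is 6·53 = 318 auditor-days.
With 20 auditors: 318/20 = 159/10 days.

159/10 days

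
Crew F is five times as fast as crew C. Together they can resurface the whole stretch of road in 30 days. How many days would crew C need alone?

Let crew C's rate be r; then crew F's rate is 5r, so together (5 + 1)r = 6r = 1/30.
Thus r = 1/180 per day.
Crew C alone: 180 days; crew F alone: 36 days.

180 days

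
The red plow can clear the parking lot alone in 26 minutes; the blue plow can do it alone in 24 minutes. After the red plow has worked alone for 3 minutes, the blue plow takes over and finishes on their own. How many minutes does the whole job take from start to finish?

In 3 minutes the red plow does 3/26 of the job, leaving 23/26.
The blue plow works at 1/24 per minute, so finishing takes 23/26 ÷ 1/24 = 276/13 minutes.
Total time = 3 + 276/13 = 315/13 minutes.

315/13 minutes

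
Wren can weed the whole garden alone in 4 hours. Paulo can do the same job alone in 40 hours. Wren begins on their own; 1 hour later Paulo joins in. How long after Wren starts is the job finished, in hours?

41/11 hours

In the first 1 hour Wren alone does 1/4 of the job, leaving 3/4.
Once everyone is working, combined rate: 1/4 + 1/40 = (10 + 1)/40 = 11/40 per hour.
Remaining 3/4 at 11/40 per hour takes 30/11 hours.
Total from the start = 1 + 30/11 = 41/11 hours.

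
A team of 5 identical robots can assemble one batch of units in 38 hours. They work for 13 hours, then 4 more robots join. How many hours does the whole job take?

242/9 hours

One robot does 1/190 of the job per hour.
After 13 hours with 5 robots, 13/38 is done (25/38 left).
With 9 robots the rate is 9/190, so the rest takes 25/38 ÷ 9/190 = 125/9 hours.
Total = 13 + 125/9 = 242/9 hours.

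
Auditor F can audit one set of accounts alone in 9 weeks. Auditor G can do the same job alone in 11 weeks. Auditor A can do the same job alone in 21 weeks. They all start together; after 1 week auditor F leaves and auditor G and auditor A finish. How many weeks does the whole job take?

77/12 weeks

In the first 1 week the combined rate is 173/693, so 173/693 of the job is done, leaving 520/693.
After auditor F leaves the rate is 32/231 per week; the remaining 520/693 takes 65/12 weeks.
Total = 1 + 65/12 = 77/12 weeks.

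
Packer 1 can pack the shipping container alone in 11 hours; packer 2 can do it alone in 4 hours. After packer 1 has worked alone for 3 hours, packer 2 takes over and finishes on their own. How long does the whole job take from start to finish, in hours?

In 3 hours packer 1 does 3/11 of the job, leaving 8/11.
Packer 2 works at 1/4 per hour, so finishing takes 8/11 ÷ 1/4 = 32/11 hours.
Total time = 3 + 32/11 = 65/11 hours.

65/11 hours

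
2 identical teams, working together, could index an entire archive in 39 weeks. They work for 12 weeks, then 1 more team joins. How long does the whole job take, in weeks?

30 weeks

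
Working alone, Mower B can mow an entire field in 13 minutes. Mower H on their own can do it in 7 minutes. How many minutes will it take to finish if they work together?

91/20 minutes

Combined rate: 1/13 + 1/7 = (7 + 13)/91 = 20/91 per minute.
Time = 1 ÷ (20/91) = 91/20 minutes.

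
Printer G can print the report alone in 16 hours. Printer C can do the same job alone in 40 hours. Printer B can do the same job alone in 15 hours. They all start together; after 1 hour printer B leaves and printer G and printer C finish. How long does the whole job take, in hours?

In the first 1 hour the combined rate is 37/240, so 37/240 of the job is done, leaving 203/240.
After printer B leaves the rate is 7/80 per hour; the remaining 203/240 takes 29/3 hours.
Total = 1 + 29/3 = 32/3 hours.

32/3 hours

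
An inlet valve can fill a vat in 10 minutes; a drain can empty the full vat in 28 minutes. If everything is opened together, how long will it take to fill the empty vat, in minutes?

140/9 minutes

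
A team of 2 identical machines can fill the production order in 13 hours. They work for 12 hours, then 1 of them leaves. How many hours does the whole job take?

14 hours

One machine does 1/26 of the job per hour.
After 12 hours with 2 machines, 12/13 is done (1/13 left).
With 1 machine the rate is 1/26, so the rest takes 1/13 ÷ 1/26 = 2 hours.
Total = 12 + 2 = 14 hours.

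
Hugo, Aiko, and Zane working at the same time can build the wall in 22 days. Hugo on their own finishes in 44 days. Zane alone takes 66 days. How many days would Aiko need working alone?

132 days

Combined rate is 1/22 per day.
Known contribution: 1/44 + 1/66 = (3 + 2)/132 = 5/132 per day.
So Aiko's rate is 1/22 − 5/132 = 1/132, meaning 132 days alone.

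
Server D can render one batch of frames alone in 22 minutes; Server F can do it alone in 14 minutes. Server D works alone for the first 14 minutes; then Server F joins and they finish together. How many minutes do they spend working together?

28/9 minutes

In 14 minutes Server D does 14/22 = 7/11 of the job, leaving 4/11.
Server D and Server F together work at 9/77 per minute, so finishing takes 4/11 ÷ 9/77 = 28/9 minutes.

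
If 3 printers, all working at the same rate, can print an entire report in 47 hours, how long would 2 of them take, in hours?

Total work is 3·47 = 141 printer-hours.
With 2 printers: 141/2 hours.

141/2 hours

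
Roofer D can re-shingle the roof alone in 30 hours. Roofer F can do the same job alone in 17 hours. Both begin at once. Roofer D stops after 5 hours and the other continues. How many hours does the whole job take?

85/6 hours

In the first 5 hours the combined rate is 47/510, so 47/102 of the job is done, leaving 55/102.
After roofer D leaves the rate is 1/17 per hour; the remaining 55/102 takes 55/6 hours.
Total = 5 + 55/6 = 85/6 hours.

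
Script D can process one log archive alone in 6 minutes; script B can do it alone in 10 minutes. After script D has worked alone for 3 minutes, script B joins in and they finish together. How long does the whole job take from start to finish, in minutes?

39/8 minutes

In 3 minutes script D does 3/6 = 1/2 of the job, leaving 1/2.
Script D and script B together work at 4/15 per minute, so finishing takes 1/2 ÷ 4/15 = 15/8 minutes.
Total time = 3 + 15/8 = 39/8 minutes.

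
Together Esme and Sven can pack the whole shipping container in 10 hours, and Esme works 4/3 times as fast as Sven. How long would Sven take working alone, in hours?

70/3 hours

Let Sven's rate be r; then Esme's rate is (4/3)r, so together (4/3 + 1)r = (7/3)r = 1/10.
Thus r = 3/70 per hour.
Sven alone: 70/3 hours; Esme alone: 35/2 hours.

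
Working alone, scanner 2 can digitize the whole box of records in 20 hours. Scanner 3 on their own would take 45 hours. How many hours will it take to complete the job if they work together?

Combined rate: 1/20 + 1/45 = (9 + 4)/180 = 13/180 per hour.
Time = 1 ÷ (13/180) = 180/13 hours.

180/13 hours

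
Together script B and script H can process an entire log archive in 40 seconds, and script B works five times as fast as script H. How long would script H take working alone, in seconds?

Let script H's rate be r; then script B's rate is 5r, so together (5 + 1)r = 6r = 1/40.
Thus r = 1/240 per second.
Script H alone: 240 seconds; script B alone: 48 seconds.

240 seconds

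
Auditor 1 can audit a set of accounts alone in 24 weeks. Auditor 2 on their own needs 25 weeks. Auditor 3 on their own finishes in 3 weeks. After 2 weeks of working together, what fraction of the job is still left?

Combined rate: 1/24 + 1/25 + 1/3 = (25 + 24 + 200)/600 = 249/600 = 83/200 per week.
In 2 weeks they complete 2·83/200 = 83/100 of the job.
So 17/100 remains.

17/100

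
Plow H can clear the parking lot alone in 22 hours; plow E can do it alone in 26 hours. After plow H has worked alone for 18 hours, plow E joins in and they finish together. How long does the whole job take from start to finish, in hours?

In 18 hours plow H does 18/22 = 9/11 of the job, leaving 2/11.
Plow H and plow E together work at 12/143 per hour, so finishing takes 2/11 ÷ 12/143 = 13/6 hours.
Total time = 18 + 13/6 = 121/6 hours.

121/6 hours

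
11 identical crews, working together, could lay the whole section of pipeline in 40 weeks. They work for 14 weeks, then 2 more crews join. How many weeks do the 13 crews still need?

22 weeks

One crew does 1/440 of the job per week.
After 14 weeks with 11 crews, 7/20 is done (13/20 left).
With 13 crews the rate is 13/440, so the rest takes 13/20 ÷ 13/440 = 22 weeks.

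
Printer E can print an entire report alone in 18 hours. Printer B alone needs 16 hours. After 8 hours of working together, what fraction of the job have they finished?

Combined rate: 1/18 + 1/16 = (8 + 9)/144 = 17/144 per hour.
In 8 hours they complete 8·17/144 = 17/18 of the job.

17/18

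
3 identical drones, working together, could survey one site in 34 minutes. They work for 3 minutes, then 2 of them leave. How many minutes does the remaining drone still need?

93 minutes

One drone does 1/102 of the job per minute.
After 3 minutes with 3 drones, 3/34 is done (31/34 left).
With 1 drone the rate is 1/102, so the rest takes 31/34 ÷ 1/102 = 93 minutes.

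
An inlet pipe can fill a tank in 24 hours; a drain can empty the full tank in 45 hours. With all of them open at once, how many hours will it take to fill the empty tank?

360/7 hours

Net rate = 1/24 − 1/45 = (15 − 8)/360 = 7/360 per hour.
Filling time = 1 ÷ (7/360) = 360/7 hours.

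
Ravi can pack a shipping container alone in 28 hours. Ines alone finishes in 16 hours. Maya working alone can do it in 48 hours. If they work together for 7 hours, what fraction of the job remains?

Combined rate: 1/28 + 1/16 + 1/48 = (12 + 21 + 7)/336 = 40/336 = 5/42 per hour.
In 7 hours they complete 7·5/42 = 5/6 of the job.
So 1/6 remains.

1/6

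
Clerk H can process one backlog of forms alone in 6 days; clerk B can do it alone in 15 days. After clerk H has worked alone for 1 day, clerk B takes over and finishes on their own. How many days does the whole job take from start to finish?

In 1 day clerk H does 1/6 of the job, leaving 5/6.
Clerk B works at 1/15 per day, so finishing takes 5/6 ÷ 1/15 = 25/2 days.
Total time = 1 + 25/2 = 27/2 days.

27/2 days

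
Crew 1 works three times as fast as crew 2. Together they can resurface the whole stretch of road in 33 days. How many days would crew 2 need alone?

132 days

Let crew 2's rate be r; then crew 1's rate is 3r, so together (3 + 1)r = 4r = 1/33.
Thus r = 1/132 per day.
Crew 2 alone: 132 days; crew 1 alone: 44 days.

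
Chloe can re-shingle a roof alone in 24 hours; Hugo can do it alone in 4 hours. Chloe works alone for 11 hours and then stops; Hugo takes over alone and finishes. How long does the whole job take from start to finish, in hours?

79/6 hours

In 11 hours Chloe does 11/24 of the job, leaving 13/24.
Hugo works at 1/4 per hour, so finishing takes 13/24 ÷ 1/4 = 13/6 hours.
Total time = 11 + 13/6 = 79/6 hours.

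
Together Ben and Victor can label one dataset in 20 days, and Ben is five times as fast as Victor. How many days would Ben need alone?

24 days

Let Victor's rate be r; then Ben's rate is 5r, so together (5 + 1)r = 6r = 1/20.
Thus r = 1/120 per day.
Victor alone: 120 days; Ben alone: 24 days.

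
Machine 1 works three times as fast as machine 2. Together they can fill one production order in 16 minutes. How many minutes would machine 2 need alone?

64 minutes

Let machine 2's rate be r; then machine 1's rate is 3r, so together (3 + 1)r = 4r = 1/16.
Thus r = 1/64 per minute.
Machine 2 alone: 64 minutes; machine 1 alone: 64/3 minutes.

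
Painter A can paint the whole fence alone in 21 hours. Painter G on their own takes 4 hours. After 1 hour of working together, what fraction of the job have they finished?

25/84

Combined rate: 1/21 + 1/4 = (4 + 21)/84 = 25/84 per hour.
In 1 hour they complete 1·25/84 = 25/84 of the job.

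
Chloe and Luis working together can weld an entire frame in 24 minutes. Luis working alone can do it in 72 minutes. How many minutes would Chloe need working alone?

36 minutes

Combined rate is 1/24 per minute.
Known contribution: 1/72 per minute.
So Chloe's rate is 1/24 − 1/72 = 1/36, meaning 36 minutes alone.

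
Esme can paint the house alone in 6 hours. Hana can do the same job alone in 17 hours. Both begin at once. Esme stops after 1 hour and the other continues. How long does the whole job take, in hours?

85/6 hours

In the first 1 hour the combined rate is 23/102, so 23/102 of the job is done, leaving 79/102.
After Esme leaves the rate is 1/17 per hour; the remaining 79/102 takes 79/6 hours.
Total = 1 + 79/6 = 85/6 hours.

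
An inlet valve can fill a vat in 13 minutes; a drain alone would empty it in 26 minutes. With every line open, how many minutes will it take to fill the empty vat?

26 minutes

Net rate = 1/13 − 1/26 = (2 − 1)/26 = 1/26 per minute.
Filling time = 1 ÷ (1/26) = 26 minutes.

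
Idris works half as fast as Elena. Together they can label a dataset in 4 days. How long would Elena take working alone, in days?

Let Elena's rate be r; then Idris's rate is (1/2)r, so together (1/2 + 1)r = (3/2)r = 1/4.
Thus r = 1/6 per day.
Elena alone: 6 days; Idris alone: 12 days.

6 days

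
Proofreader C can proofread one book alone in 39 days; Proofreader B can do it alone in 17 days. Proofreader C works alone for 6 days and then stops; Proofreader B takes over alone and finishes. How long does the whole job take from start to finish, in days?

265/13 days

In 6 days Proofreader C does 6/39 = 2/13 of the job, leaving 11/13.
Proofreader B works at 1/17 per day, so finishing takes 11/13 ÷ 1/17 = 187/13 days.
Total time = 6 + 187/13 = 265/13 days.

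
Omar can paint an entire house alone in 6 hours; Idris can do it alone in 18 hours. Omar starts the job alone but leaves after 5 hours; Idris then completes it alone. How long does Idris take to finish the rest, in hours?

3 hours

In 5 hours Omar does 5/6 of the job, leaving 1/6.
Idris works at 1/18 per hour, so finishing takes 1/6 ÷ 1/18 = 3 hours.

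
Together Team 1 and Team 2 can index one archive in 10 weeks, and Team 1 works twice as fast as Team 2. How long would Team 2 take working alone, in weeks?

Let Team 2's rate be r; then Team 1's rate is 2r, so together (2 + 1)r = 3r = 1/10.
Thus r = 1/30 per week.
Team 2 alone: 30 weeks; Team 1 alone: 15 weeks.

30 weeks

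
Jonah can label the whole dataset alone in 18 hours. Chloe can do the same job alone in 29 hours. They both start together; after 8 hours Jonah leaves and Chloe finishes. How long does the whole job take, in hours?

In the first 8 hours the combined rate is 47/522, so 188/261 of the job is done, leaving 73/261.
After Jonah leaves the rate is 1/29 per hour; the remaining 73/261 takes 73/9 hours.
Total = 8 + 73/9 = 145/9 hours.

145/9 hours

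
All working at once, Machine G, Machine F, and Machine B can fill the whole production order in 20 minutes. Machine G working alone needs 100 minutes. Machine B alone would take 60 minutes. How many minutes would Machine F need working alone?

300/7 minutes

Combined rate is 1/20 per minute.
Known contribution: 1/100 + 1/60 = (3 + 5)/300 = 8/300 = 2/75 per minute.
So Machine F's rate is 1/20 − 2/75 = 7/300, meaning 300/7 minutes alone.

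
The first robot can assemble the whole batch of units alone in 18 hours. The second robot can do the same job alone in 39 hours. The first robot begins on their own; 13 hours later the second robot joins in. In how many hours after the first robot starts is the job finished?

312/19 hours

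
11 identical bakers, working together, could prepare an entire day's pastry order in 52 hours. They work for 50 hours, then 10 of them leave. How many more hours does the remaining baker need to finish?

One baker does 1/572 of the job per hour.
After 50 hours with 11 bakers, 25/26 is done (1/26 left).
With 1 baker the rate is 1/572, so the rest takes 1/26 ÷ 1/572 = 22 hours.

22 hours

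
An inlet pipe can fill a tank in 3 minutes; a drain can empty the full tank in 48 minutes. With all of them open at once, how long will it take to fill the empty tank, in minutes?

Net rate = 1/3 − 1/48 = (16 − 1)/48 = 15/48 = 5/16 per minute.
Filling time = 1 ÷ (5/16) = 16/5 minutes.

16/5 minutes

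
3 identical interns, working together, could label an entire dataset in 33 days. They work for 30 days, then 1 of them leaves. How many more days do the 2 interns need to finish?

One intern does 1/99 of the job per day.
After 30 days with 3 interns, 10/11 is done (1/11 left).
With 2 interns the rate is 2/99, so the rest takes 1/11 ÷ 2/99 = 9/2 days.

9/2 days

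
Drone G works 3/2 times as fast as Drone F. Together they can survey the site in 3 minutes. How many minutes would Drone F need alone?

15/2 minutes

Let Drone F's rate be r; then Drone G's rate is (3/2)r, so together (3/2 + 1)r = (5/2)r = 1/3.
Thus r = 2/15 per minute.
Drone F alone: 15/2 minutes; Drone G alone: 5 minutes.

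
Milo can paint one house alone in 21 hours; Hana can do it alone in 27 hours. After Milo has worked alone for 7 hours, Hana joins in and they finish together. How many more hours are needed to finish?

63/8 hours

In 7 hours Milo does 7/21 = 1/3 of the job, leaving 2/3.
Milo and Hana together work at 16/189 per hour, so finishing takes 2/3 ÷ 16/189 = 63/8 hours.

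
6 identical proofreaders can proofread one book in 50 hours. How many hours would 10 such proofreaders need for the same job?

Total work is 6·50 = 300 proofreader-hours.
With 10 proofreaders: 300/10 = 30 hours.

30 hours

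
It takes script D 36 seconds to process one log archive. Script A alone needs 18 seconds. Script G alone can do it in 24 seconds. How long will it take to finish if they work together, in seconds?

8 seconds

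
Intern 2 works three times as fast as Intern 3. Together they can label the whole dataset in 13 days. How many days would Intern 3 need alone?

Let Intern 3's rate be r; then Intern 2's rate is 3r, so together (3 + 1)r = 4r = 1/13.
Thus r = 1/52 per day.
Intern 3 alone: 52 days; Intern 2 alone: 52/3 days.

52 days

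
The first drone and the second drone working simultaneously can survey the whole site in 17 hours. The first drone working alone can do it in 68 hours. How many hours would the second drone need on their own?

Combined rate is 1/17 per hour.
Known contribution: 1/68 per hour.
So the second drone's rate is 1/17 − 1/68 = 3/68, meaning 68/3 hours alone.

68/3 hours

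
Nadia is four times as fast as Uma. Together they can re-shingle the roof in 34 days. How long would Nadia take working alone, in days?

85/2 days

Let Uma's rate be r; then Nadia's rate is 4r, so together (4 + 1)r = 5r = 1/34.
Thus r = 1/170 per day.
Uma alone: 170 days; Nadia alone: 85/2 days.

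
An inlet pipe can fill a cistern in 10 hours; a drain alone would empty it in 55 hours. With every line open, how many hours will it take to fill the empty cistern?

110/9 hours

Net rate = 1/10 − 1/55 = (11 − 2)/110 = 9/110 per hour.
Filling time = 1 ÷ (9/110) = 110/9 hours.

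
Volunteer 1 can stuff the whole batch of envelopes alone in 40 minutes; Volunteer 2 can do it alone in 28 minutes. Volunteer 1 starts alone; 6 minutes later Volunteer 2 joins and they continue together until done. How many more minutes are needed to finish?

In 6 minutes Volunteer 1 does 6/40 = 3/20 of the job, leaving 17/20.
Volunteer 1 and Volunteer 2 together work at 17/280 per minute, so finishing takes 17/20 ÷ 17/280 = 14 minutes.

14 minutes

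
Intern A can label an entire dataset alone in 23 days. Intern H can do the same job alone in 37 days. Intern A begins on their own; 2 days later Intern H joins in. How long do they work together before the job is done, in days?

259/20 days

In the first 2 days Intern A alone does 2/23 of the job, leaving 21/23.
Once everyone is working, combined rate: 1/23 + 1/37 = (37 + 23)/851 = 60/851 per day.
Remaining 21/23 at 60/851 per day takes 259/20 days.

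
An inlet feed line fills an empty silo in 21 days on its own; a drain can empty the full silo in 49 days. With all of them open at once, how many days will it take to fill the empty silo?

147/4 days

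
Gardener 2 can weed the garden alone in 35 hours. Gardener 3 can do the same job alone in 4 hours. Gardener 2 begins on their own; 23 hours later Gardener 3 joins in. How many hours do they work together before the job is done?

In the first 23 hours Gardener 2 alone does 23/35 of the job, leaving 12/35.
Once everyone is working, combined rate: 1/35 + 1/4 = (4 + 35)/140 = 39/140 per hour.
Remaining 12/35 at 39/140 per hour takes 16/13 hours.

16/13 hours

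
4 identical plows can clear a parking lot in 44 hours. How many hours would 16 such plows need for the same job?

11 hours

Total work is 4·44 = 176 plow-hours.
With 16 plows: 176/16 = 11 hours.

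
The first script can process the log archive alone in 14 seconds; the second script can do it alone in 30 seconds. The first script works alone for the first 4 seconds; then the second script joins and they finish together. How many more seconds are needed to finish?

75/11 seconds

In 4 seconds the first script does 4/14 = 2/7 of the job, leaving 5/7.
The first script and the second script together work at 11/105 per second, so finishing takes 5/7 ÷ 11/105 = 75/11 seconds.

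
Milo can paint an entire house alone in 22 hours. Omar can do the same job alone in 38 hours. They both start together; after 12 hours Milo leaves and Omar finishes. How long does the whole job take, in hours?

In the first 12 hours the combined rate is 15/209, so 180/209 of the job is done, leaving 29/209.
After Milo leaves the rate is 1/38 per hour; the remaining 29/209 takes 58/11 hours.
Total = 12 + 58/11 = 190/11 hours.

190/11 hours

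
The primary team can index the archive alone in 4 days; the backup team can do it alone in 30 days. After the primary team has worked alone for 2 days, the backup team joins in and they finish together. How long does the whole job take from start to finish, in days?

64/17 days

In 2 days the primary team does 2/4 = 1/2 of the job, leaving 1/2.
The primary team and the backup team together work at 17/60 per day, so finishing takes 1/2 ÷ 17/60 = 30/17 days.
Total time = 2 + 30/17 = 64/17 days.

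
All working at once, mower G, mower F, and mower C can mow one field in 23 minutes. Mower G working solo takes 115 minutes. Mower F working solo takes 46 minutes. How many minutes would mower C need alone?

230/3 minutes

Combined rate is 1/23 per minute.
Known contribution: 1/115 + 1/46 = (2 + 5)/230 = 7/230 per minute.
So mower C's rate is 1/23 − 7/230 = 3/230, meaning 230/3 minutes alone.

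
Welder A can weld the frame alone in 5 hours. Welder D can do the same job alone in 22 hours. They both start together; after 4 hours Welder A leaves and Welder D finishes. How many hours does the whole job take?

22/5 hours

In the first 4 hours the combined rate is 27/110, so 54/55 of the job is done, leaving 1/55.
After Welder A leaves the rate is 1/22 per hour; the remaining 1/55 takes 2/5 hours.
Total = 4 + 2/5 = 22/5 hours.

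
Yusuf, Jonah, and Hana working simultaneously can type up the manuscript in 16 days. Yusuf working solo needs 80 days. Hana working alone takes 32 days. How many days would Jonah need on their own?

160/3 days

Combined rate is 1/16 per day.
Known contribution: 1/80 + 1/32 = (2 + 5)/160 = 7/160 per day.
So Jonah's rate is 1/16 − 7/160 = 3/160, meaning 160/3 days alone.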